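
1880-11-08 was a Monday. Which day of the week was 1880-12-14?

November 1880: 30 − 8 = 22 days remain.
December 1–14, 1880: 14 days.
Total: 22 + 14 = 36 days.
36 mod 7 = 1, so 1 day after Monday is Tuesday.

Tuesday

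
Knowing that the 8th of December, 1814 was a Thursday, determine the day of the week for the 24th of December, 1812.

Count forward from the earlier date (December 24, 1812) to the later (December 8, 1814):
Day-of-year of December 24, 1812: 359.
Day-of-year of December 8, 1814: 342.
1812 has 366 days, so 366 − 359 = 7 days remain in 1812.
Full years: 1813: 365. Sum = 365.
Total: 7 + 365 + 342 = 714 days.
714 is a multiple of 7, so the 24th of December, 1812 falls on the same weekday: Thursday.

Thursday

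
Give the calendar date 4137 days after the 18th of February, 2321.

the 17th of June, 2332

Count 4137 days after February 18, 2321:
From February 18, 2321 to February 18, 2332: 11 years, of which 2 contain a Feb 29 — 9×365 + 2×366 = 4017 days.
February 2332: 29 − 18 = 11 days remain (2332 is a leap year, so February has 29 days).
Then March (31), April (30), May (31): 31 + 30 + 31 = 92 days.
June 1–17, 2332: 17 days.
Residual: 120 days.
Total: 4137 days.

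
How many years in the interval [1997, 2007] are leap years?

Years divisible by 4 in [1997, 2007]: 2000, 2004.
2000 is divisible by 400, so still leap.
No century exceptions apply. Count: 2.

2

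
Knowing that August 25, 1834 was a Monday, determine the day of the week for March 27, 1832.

Tuesday

Count forward from the earlier date (March 27, 1832) to the later (August 25, 1834):
March 1832: 31 − 27 = 4 days remain.
Then 28 full months totalling 852 days.
August 1–25, 1834: 25 days.
Total: 4 + 852 + 25 = 881 days.
881 mod 7 = 6, so 6 days before Monday is Tuesday.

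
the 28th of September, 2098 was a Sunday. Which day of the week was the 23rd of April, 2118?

From September 28, 2098 to September 28, 2117: 19 years, of which 4 contain a Feb 29 — 15×365 + 4×366 = 6939 days.
(2100 is not a leap year (divisible by 100 but not 400).)
September 2117: 30 − 28 = 2 days remain.
Then October (31), November (30), December (31), January (31), February 2118 (28), March (31): 31 + 30 + 31 + 31 + 28 + 31 = 182 days.
April 1–23, 2118: 23 days.
Residual: 207 days.
Total: 7146 days.
7146 mod 7 = 6, so 6 days after Sunday is Saturday.

Saturday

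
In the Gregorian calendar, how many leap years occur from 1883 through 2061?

44

Years divisible by 4: 1884, 1888, …, 2060 — 45 in all.
Of these, 1900 is divisible by 100 but not 400, so not leap.
2000 is divisible by 400, so still leap.
Leap years: 45 − 1 = 44.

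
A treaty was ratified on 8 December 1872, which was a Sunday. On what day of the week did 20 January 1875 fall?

December 8, 1872 → December 8, 1873: 365 days.
December 8, 1873 → December 8, 1874: 365 days.
December 1874: 31 − 8 = 23 days remain.
January 1–20, 1875: 20 days.
Residual: 43 days.
Total: 773 days.
773 mod 7 = 3, so 3 days after Sunday is Wednesday.

Wednesday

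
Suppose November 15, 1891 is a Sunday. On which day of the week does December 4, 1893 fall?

Monday

Day-of-year of November 15, 1891: 319.
Day-of-year of December 4, 1893: 338.
1891 has 365 days, so 365 − 319 = 46 days remain in 1891.
Full years: 1892: 366. Sum = 366.
Total: 46 + 366 + 338 = 750 days.
750 mod 7 = 1, so 1 day after Sunday is Monday.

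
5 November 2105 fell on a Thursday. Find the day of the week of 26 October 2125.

Friday

From November 5, 2105 to November 5, 2124: 19 years, of which 5 contain a Feb 29 — 14×365 + 5×366 = 6940 days.
November 2124: 30 − 5 = 25 days remain.
Then 10 full months totalling 304 days.
October 1–26, 2125: 26 days.
Residual: 355 days.
Total: 7295 days.
7295 mod 7 = 1, so 1 day after Thursday is Friday.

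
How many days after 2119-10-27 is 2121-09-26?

Day-of-year of October 27, 2119: 300.
Day-of-year of September 26, 2121: 269.
2119 has 365 days, so 365 − 300 = 65 days remain in 2119.
Full years: 2120: 366. Sum = 366.
Total: 65 + 366 + 269 = 700 days.

700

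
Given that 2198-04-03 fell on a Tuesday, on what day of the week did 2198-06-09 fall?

April 2198: 30 − 3 = 27 days remain.
Then May (31): 31 days.
June 1–9, 2198: 9 days.
Total: 27 + 31 + 9 = 67 days.
67 mod 7 = 4, so 4 days after Tuesday is Saturday.

Saturday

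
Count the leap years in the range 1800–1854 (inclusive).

Years divisible by 4: 1800, 1804, …, 1852 — 14 in all.
Of these, 1800 is divisible by 100 but not 400, so not leap.
Leap years: 14 − 1 = 13.

13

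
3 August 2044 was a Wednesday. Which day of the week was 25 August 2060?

From August 3, 2044 to August 3, 2060: 16 years, of which 4 contain a Feb 29 — 12×365 + 4×366 = 5844 days.
Within August 2060: 25 − 3 = 22 days.
Total: 5866 days.
5866 is a multiple of 7, so 25 August 2060 falls on the same weekday: Wednesday.

Wednesday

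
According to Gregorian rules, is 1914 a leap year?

1914 is not a leap year.

No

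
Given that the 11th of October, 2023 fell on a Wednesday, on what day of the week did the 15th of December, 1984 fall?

Count forward from the earlier date (December 15, 1984) to the later (October 11, 2023):
Day-of-year of December 15, 1984: 350.
Day-of-year of October 11, 2023: 284.
1984 has 366 days, so 366 − 350 = 16 days remain in 1984.
Full years 1985–2022: 29 common + 9 leap = 29×365 + 9×366 = 13879 days.
Total: 16 + 13879 + 284 = 14179 days.
14179 mod 7 = 4, so 4 days before Wednesday is Saturday.

Saturday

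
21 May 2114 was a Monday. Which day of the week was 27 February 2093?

Friday

Count forward from the earlier date (February 27, 2093) to the later (May 21, 2114):
From February 27, 2093 to February 27, 2114: 21 years, of which 4 contain a Feb 29 — 17×365 + 4×366 = 7669 days.
(2100 is not a leap year (divisible by 100 but not 400).)
February 2114: 28 − 27 = 1 day remains (2114 is not a leap year, so February has 28 days).
Then March (31), April (30): 31 + 30 = 61 days.
May 1–21, 2114: 21 days.
Residual: 83 days.
Total: 7752 days.
7752 mod 7 = 3, so 3 days before Monday is Friday.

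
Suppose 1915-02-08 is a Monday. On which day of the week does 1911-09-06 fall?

Wednesday

Count forward from the earlier date (September 6, 1911) to the later (February 8, 1915):
September 6, 1911 → September 6, 1912: 366 days (1912 is a leap year).
September 6, 1912 → September 6, 1913: 365 days.
September 6, 1913 → September 6, 1914: 365 days.
September 1914: 30 − 6 = 24 days remain.
Then October (31), November (30), December (31), January (31): 31 + 30 + 31 + 31 = 123 days.
February 1–8, 1915: 8 days (1915 is not a leap year).
Residual: 155 days.
Total: 1251 days.
1251 mod 7 = 5, so 5 days before Monday is Wednesday.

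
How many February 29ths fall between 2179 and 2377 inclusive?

48

Years divisible by 4: 2180, 2184, …, 2376 — 50 in all.
Of these, 2200, 2300 are divisible by 100 but not 400, so not leap.
Leap years: 50 − 2 = 48.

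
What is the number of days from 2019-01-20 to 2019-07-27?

188

January 2019: 31 − 20 = 11 days remain.
Then February 2019 (28), March (31), April (30), May (31), June (30): 28 + 31 + 30 + 31 + 30 = 150 days.
July 1–27, 2019: 27 days.
Total: 11 + 150 + 27 = 188 days.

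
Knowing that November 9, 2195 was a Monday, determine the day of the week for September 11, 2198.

Tuesday

Day-of-year of November 9, 2195: 313.
Day-of-year of September 11, 2198: 254.
2195 has 365 days, so 365 − 313 = 52 days remain in 2195.
Full years: 2196: 366; 2197: 365. Sum = 731.
Total: 52 + 731 + 254 = 1037 days.
1037 mod 7 = 1, so 1 day after Monday is Tuesday.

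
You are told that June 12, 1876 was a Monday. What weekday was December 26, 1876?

Tuesday

June 1876: 30 − 12 = 18 days remain.
Then July (31), August (31), September (30), October (31), November (30): 31 + 31 + 30 + 31 + 30 = 153 days.
December 1–26, 1876: 26 days.
Total: 18 + 153 + 26 = 197 days.
197 mod 7 = 1, so 1 day after Monday is Tuesday.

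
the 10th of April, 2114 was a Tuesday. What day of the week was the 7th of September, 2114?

Friday

April 2114: 30 − 10 = 20 days remain.
Then May (31), June (30), July (31), August (31): 31 + 30 + 31 + 31 = 123 days.
September 1–7, 2114: 7 days.
Total: 20 + 123 + 7 = 150 days.
150 mod 7 = 3, so 3 days after Tuesday is Friday.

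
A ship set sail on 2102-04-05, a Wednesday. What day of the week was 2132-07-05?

Saturday

Day-of-year of April 5, 2102: 95.
Day-of-year of July 5, 2132: 187.
2102 has 365 days, so 365 − 95 = 270 days remain in 2102.
Full years 2103–2131: 22 common + 7 leap = 22×365 + 7×366 = 10592 days.
Total: 270 + 10592 + 187 = 11049 days.
11049 mod 7 = 3, so 3 days after Wednesday is Saturday.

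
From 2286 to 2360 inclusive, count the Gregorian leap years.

Years divisible by 4: 2288, 2292, …, 2360 — 19 in all.
Of these, 2300 is divisible by 100 but not 400, so not leap.
Leap years: 19 − 1 = 18.

18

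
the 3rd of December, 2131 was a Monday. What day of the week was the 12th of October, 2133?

Day-of-year of December 3, 2131: 337.
Day-of-year of October 12, 2133: 285.
2131 has 365 days, so 365 − 337 = 28 days remain in 2131.
Full years: 2132: 366. Sum = 366.
Total: 28 + 366 + 285 = 679 days.
679 is a multiple of 7, so the 12th of October, 2133 falls on the same weekday: Monday.

Monday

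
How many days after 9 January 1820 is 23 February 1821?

411

January 9, 1820 → January 9, 1821: 366 days (1820 is a leap year).
January 1821: 31 − 9 = 22 days remain.
February 1–23, 1821: 23 days (1821 is not a leap year).
Residual: 45 days.
Total: 411 days.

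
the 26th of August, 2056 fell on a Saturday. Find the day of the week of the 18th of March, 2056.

Saturday

Count forward from the earlier date (March 18, 2056) to the later (August 26, 2056):
March 2056: 31 − 18 = 13 days remain.
Then April (30), May (31), June (30), July (31): 30 + 31 + 30 + 31 = 122 days.
August 1–26, 2056: 26 days.
Total: 13 + 122 + 26 = 161 days.
161 is a multiple of 7, so the 18th of March, 2056 falls on the same weekday: Saturday.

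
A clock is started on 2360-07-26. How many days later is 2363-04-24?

1002

Day-of-year of July 26, 2360: 208.
Day-of-year of April 24, 2363: 114.
2360 has 366 days, so 366 − 208 = 158 days remain in 2360.
Full years: 2361: 365; 2362: 365. Sum = 730.
Total: 158 + 730 + 114 = 1002 days.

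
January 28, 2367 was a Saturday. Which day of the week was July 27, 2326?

Count forward from the earlier date (July 27, 2326) to the later (January 28, 2367):
Day-of-year of July 27, 2326: 208.
Day-of-year of January 28, 2367: 28.
2326 has 365 days, so 365 − 208 = 157 days remain in 2326.
Full years 2327–2366: 30 common + 10 leap = 30×365 + 10×366 = 14610 days.
Total: 157 + 14610 + 28 = 14795 days.
14795 mod 7 = 4, so 4 days before Saturday is Tuesday.

Tuesday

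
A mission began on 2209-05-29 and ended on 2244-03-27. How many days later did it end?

12721

From May 29, 2209 to May 29, 2243: 34 years, of which 8 contain a Feb 29 — 26×365 + 8×366 = 12418 days.
May 2243: 31 − 29 = 2 days remain.
Then 9 full months totalling 274 days.
March 1–27, 2244: 27 days.
Residual: 303 days.
Total: 12721 days.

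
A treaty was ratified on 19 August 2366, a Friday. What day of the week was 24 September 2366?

August 2366: 31 − 19 = 12 days remain.
September 1–24, 2366: 24 days.
Total: 12 + 24 = 36 days.
36 mod 7 = 1, so 1 day after Friday is Saturday.

Saturday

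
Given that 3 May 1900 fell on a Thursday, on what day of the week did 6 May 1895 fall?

Monday

Count forward from the earlier date (May 6, 1895) to the later (May 3, 1900):
Day-of-year of May 6, 1895: 126.
Day-of-year of May 3, 1900: 123.
1895 has 365 days, so 365 − 126 = 239 days remain in 1895.
Full years: 1896: 366; 1897: 365; 1898: 365; 1899: 365. Sum = 1461.
Total: 239 + 1461 + 123 = 1823 days.
1823 mod 7 = 3, so 3 days before Thursday is Monday.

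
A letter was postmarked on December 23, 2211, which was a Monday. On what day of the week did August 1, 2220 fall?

Tuesday

Day-of-year of December 23, 2211: 357.
Day-of-year of August 1, 2220: 214.
2211 has 365 days, so 365 − 357 = 8 days remain in 2211.
Full years 2212–2219: 6 common + 2 leap = 6×365 + 2×366 = 2922 days.
Total: 8 + 2922 + 214 = 3144 days.
3144 mod 7 = 1, so 1 day after Monday is Tuesday.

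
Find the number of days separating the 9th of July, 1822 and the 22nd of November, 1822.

July 1822: 31 − 9 = 22 days remain.
Then August (31), September (30), October (31): 31 + 30 + 31 = 92 days.
November 1–22, 1822: 22 days.
Total: 22 + 92 + 22 = 136 days.

136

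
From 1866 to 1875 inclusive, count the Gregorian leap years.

Years divisible by 4 in [1866, 1875]: 1868, 1872.
No century exceptions apply. Count: 2.

2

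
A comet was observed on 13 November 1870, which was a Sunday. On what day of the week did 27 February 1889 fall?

Wednesday

Day-of-year of November 13, 1870: 317.
Day-of-year of February 27, 1889: 58.
1870 has 365 days, so 365 − 317 = 48 days remain in 1870.
Full years 1871–1888: 13 common + 5 leap = 13×365 + 5×366 = 6575 days.
Total: 48 + 6575 + 58 = 6681 days.
6681 mod 7 = 3, so 3 days after Sunday is Wednesday.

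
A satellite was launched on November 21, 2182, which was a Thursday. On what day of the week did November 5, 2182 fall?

Count forward from the earlier date (November 5, 2182) to the later (November 21, 2182):
Within November 2182: 21 − 5 = 16 days.
16 mod 7 = 2, so 2 days before Thursday is Tuesday.

Tuesday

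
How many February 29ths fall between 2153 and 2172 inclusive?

Years divisible by 4 in [2153, 2172]: 2156, 2160, 2164, 2168, 2172.
No century exceptions apply. Count: 5.

5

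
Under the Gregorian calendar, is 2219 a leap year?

2219 is not a leap year.

No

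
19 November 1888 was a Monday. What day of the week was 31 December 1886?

Count forward from the earlier date (December 31, 1886) to the later (November 19, 1888):
December 1886: 31 − 31 = 0 days remain.
Then 22 full months totalling 670 days.
November 1–19, 1888: 19 days.
Total: 0 + 670 + 19 = 689 days.
689 mod 7 = 3, so 3 days before Monday is Friday.

Friday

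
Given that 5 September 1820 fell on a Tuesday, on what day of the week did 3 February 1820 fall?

Thursday

Count forward from the earlier date (February 3, 1820) to the later (September 5, 1820):
February 1820: 29 − 3 = 26 days remain (1820 is a leap year, so February has 29 days).
Then March (31), April (30), May (31), June (30), July (31), August (31): 31 + 30 + 31 + 30 + 31 + 31 = 184 days.
September 1–5, 1820: 5 days.
Total: 26 + 184 + 5 = 215 days.
215 mod 7 = 5, so 5 days before Tuesday is Thursday.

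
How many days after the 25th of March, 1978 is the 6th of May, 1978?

March 1978: 31 − 25 = 6 days remain.
Then April (30): 30 days.
May 1–6, 1978: 6 days.
Total: 6 + 30 + 6 = 42 days.

42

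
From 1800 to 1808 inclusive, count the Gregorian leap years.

Years divisible by 4 in [1800, 1808]: 1800, 1804, 1808.
Of these, 1800 is divisible by 100 but not 400, so not leap.
Leap years: 3 − 1 = 2.

2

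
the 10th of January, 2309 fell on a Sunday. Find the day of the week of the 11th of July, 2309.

January 2309: 31 − 10 = 21 days remain.
Then February 2309 (28), March (31), April (30), May (31), June (30): 28 + 31 + 30 + 31 + 30 = 150 days.
July 1–11, 2309: 11 days.
Total: 21 + 150 + 11 = 182 days.
182 is a multiple of 7, so the 11th of July, 2309 falls on the same weekday: Sunday.

Sunday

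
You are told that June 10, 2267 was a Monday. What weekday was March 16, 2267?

Saturday

Count forward from the earlier date (March 16, 2267) to the later (June 10, 2267):
March 2267: 31 − 16 = 15 days remain.
Then April (30), May (31): 30 + 31 = 61 days.
June 1–10, 2267: 10 days.
Total: 15 + 61 + 10 = 86 days.
86 mod 7 = 2, so 2 days before Monday is Saturday.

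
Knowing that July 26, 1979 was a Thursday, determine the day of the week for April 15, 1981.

Wednesday

July 1979: 31 − 26 = 5 days remain.
Then 20 full months totalling 609 days.
April 1–15, 1981: 15 days.
Total: 5 + 609 + 15 = 629 days.
629 mod 7 = 6, so 6 days after Thursday is Wednesday.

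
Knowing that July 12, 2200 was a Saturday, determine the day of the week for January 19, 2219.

Tuesday

Day-of-year of July 12, 2200: 193.
Day-of-year of January 19, 2219: 19.
2200 has 365 days, so 365 − 193 = 172 days remain in 2200.
Full years 2201–2218: 14 common + 4 leap = 14×365 + 4×366 = 6574 days.
Total: 172 + 6574 + 19 = 6765 days.
6765 mod 7 = 3, so 3 days after Saturday is Tuesday.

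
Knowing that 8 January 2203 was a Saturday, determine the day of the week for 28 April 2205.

January 2203: 31 − 8 = 23 days remain.
Then 26 full months totalling 790 days.
April 1–28, 2205: 28 days.
Total: 23 + 790 + 28 = 841 days.
841 mod 7 = 1, so 1 day after Saturday is Sunday.

Sunday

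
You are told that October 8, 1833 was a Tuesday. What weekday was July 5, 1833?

Count forward from the earlier date (July 5, 1833) to the later (October 8, 1833):
July 1833: 31 − 5 = 26 days remain.
Then August (31), September (30): 31 + 30 = 61 days.
October 1–8, 1833: 8 days.
Total: 26 + 61 + 8 = 95 days.
95 mod 7 = 4, so 4 days before Tuesday is Friday.

Friday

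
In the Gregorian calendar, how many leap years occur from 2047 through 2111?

Years divisible by 4: 2048, 2052, …, 2108 — 16 in all.
Of these, 2100 is divisible by 100 but not 400, so not leap.
Leap years: 16 − 1 = 15.

15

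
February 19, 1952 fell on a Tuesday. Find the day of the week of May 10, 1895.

Count forward from the earlier date (May 10, 1895) to the later (February 19, 1952):
Day-of-year of May 10, 1895: 130.
Day-of-year of February 19, 1952: 50.
1895 has 365 days, so 365 − 130 = 235 days remain in 1895.
Full years 1896–1951: 43 common + 13 leap = 43×365 + 13×366 = 20453 days.
Total: 235 + 20453 + 50 = 20738 days.
20738 mod 7 = 4, so 4 days before Tuesday is Friday.

Friday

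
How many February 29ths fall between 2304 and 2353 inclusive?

Years divisible by 4: 2304, 2308, …, 2352 — 13 in all.
No century exceptions apply. Count: 13.

13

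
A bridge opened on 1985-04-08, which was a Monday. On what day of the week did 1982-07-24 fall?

Count forward from the earlier date (July 24, 1982) to the later (April 8, 1985):
Day-of-year of July 24, 1982: 205.
Day-of-year of April 8, 1985: 98.
1982 has 365 days, so 365 − 205 = 160 days remain in 1982.
Full years: 1983: 365; 1984: 366. Sum = 731.
Total: 160 + 731 + 98 = 989 days.
989 mod 7 = 2, so 2 days before Monday is Saturday.

Saturday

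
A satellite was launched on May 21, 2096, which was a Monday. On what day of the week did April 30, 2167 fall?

Thursday

Day-of-year of May 21, 2096: 142.
Day-of-year of April 30, 2167: 120.
2096 has 366 days, so 366 − 142 = 224 days remain in 2096.
Full years 2097–2166: 54 common + 16 leap = 54×365 + 16×366 = 25566 days.
Total: 224 + 25566 + 120 = 25910 days.
25910 mod 7 = 3, so 3 days after Monday is Thursday.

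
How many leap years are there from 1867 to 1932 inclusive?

Years divisible by 4: 1868, 1872, …, 1932 — 17 in all.
Of these, 1900 is divisible by 100 but not 400, so not leap.
Leap years: 17 − 1 = 16.

16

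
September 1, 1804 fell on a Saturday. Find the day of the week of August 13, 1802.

Friday

Count forward from the earlier date (August 13, 1802) to the later (September 1, 1804):
Day-of-year of August 13, 1802: 225.
Day-of-year of September 1, 1804: 245.
1802 has 365 days, so 365 − 225 = 140 days remain in 1802.
Full years: 1803: 365. Sum = 365.
Total: 140 + 365 + 245 = 750 days.
750 mod 7 = 1, so 1 day before Saturday is Friday.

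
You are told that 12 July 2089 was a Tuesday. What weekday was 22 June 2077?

Count forward from the earlier date (June 22, 2077) to the later (July 12, 2089):
From June 22, 2077 to June 22, 2089: 12 years, of which 3 contain a Feb 29 — 9×365 + 3×366 = 4383 days.
June 2089: 30 − 22 = 8 days remain.
July 1–12, 2089: 12 days.
Residual: 20 days.
Total: 4403 days.
4403 is a multiple of 7, so 22 June 2077 falls on the same weekday: Tuesday.

Tuesday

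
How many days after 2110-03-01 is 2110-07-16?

137

March 2110: 31 − 1 = 30 days remain.
Then April (30), May (31), June (30): 30 + 31 + 30 = 91 days.
July 1–16, 2110: 16 days.
Total: 30 + 91 + 16 = 137 days.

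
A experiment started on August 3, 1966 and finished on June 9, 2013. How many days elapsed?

17112

From August 3, 1966 to August 3, 2012: 46 years, of which 12 contain a Feb 29 — 34×365 + 12×366 = 16802 days.
(2000 is a leap year (divisible by 400).)
August 2012: 31 − 3 = 28 days remain.
Then 9 full months totalling 273 days.
June 1–9, 2013: 9 days.
Residual: 310 days.
Total: 17112 days.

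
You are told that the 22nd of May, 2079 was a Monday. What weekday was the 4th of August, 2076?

Count forward from the earlier date (August 4, 2076) to the later (May 22, 2079):
Day-of-year of August 4, 2076: 217.
Day-of-year of May 22, 2079: 142.
2076 has 366 days, so 366 − 217 = 149 days remain in 2076.
Full years: 2077: 365; 2078: 365. Sum = 730.
Total: 149 + 730 + 142 = 1021 days.
1021 mod 7 = 6, so 6 days before Monday is Tuesday.

Tuesday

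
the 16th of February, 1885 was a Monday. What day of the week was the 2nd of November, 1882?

Thursday

Count forward from the earlier date (November 2, 1882) to the later (February 16, 1885):
Day-of-year of November 2, 1882: 306.
Day-of-year of February 16, 1885: 47.
1882 has 365 days, so 365 − 306 = 59 days remain in 1882.
Full years: 1883: 365; 1884: 366. Sum = 731.
Total: 59 + 731 + 47 = 837 days.
837 mod 7 = 4, so 4 days before Monday is Thursday.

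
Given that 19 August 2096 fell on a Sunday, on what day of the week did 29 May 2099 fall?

Day-of-year of August 19, 2096: 232.
Day-of-year of May 29, 2099: 149.
2096 has 366 days, so 366 − 232 = 134 days remain in 2096.
Full years: 2097: 365; 2098: 365. Sum = 730.
Total: 134 + 730 + 149 = 1013 days.
1013 mod 7 = 5, so 5 days after Sunday is Friday.

Friday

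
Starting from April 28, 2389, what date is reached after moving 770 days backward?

March 20, 2387

Count 770 days before April 28, 2389:
March 20, 2387 → March 20, 2388: 366 days (2388 is a leap year).
March 20, 2388 → March 20, 2389: 365 days.
March 2389: 31 − 20 = 11 days remain.
April 1–28, 2389: 28 days.
Residual: 39 days.
Total: 770 days.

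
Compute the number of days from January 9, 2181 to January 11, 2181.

Within January 2181: 11 − 9 = 2 days.

2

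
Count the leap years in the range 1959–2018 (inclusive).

Years divisible by 4: 1960, 1964, …, 2016 — 15 in all.
2000 is divisible by 400, so still leap.
No century exceptions apply. Count: 15.

15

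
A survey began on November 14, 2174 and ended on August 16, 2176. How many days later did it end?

November 14, 2174 → November 14, 2175: 365 days.
November 2175: 30 − 14 = 16 days remain.
Then December (31), January (31), February 2176 (29), March (31), April (30), May (31), June (30), July (31): 31 + 31 + 29 + 31 + 30 + 31 + 30 + 31 = 244 days.
August 1–16, 2176: 16 days.
Residual: 276 days.
Total: 641 days.

641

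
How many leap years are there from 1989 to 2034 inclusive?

11

Years divisible by 4 in [1989, 2034]: 1992, 1996, 2000, 2004, 2008, 2012, 2016, 2020, 2024, 2028, 2032.
2000 is divisible by 400, so still leap.
No century exceptions apply. Count: 11.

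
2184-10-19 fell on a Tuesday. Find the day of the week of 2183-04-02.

Wednesday

Count forward from the earlier date (April 2, 2183) to the later (October 19, 2184):
April 2183: 30 − 2 = 28 days remain.
Then 17 full months totalling 519 days.
October 1–19, 2184: 19 days.
Total: 28 + 519 + 19 = 566 days.
566 mod 7 = 6, so 6 days before Tuesday is Wednesday.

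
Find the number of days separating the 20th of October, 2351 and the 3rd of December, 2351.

October 2351: 31 − 20 = 11 days remain.
Then November (30): 30 days.
December 1–3, 2351: 3 days.
Total: 11 + 30 + 3 = 44 days.

44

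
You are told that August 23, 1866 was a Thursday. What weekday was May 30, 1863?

Count forward from the earlier date (May 30, 1863) to the later (August 23, 1866):
Day-of-year of May 30, 1863: 150.
Day-of-year of August 23, 1866: 235.
1863 has 365 days, so 365 − 150 = 215 days remain in 1863.
Full years: 1864: 366; 1865: 365. Sum = 731.
Total: 215 + 731 + 235 = 1181 days.
1181 mod 7 = 5, so 5 days before Thursday is Saturday.

Saturday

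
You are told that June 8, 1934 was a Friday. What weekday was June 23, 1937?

Wednesday

June 8, 1934 → June 8, 1935: 365 days.
June 8, 1935 → June 8, 1936: 366 days (1936 is a leap year).
June 8, 1936 → June 8, 1937: 365 days.
Within June 1937: 23 − 8 = 15 days.
Total: 1111 days.
1111 mod 7 = 5, so 5 days after Friday is Wednesday.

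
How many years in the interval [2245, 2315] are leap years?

16

Years divisible by 4: 2248, 2252, …, 2312 — 17 in all.
Of these, 2300 is divisible by 100 but not 400, so not leap.
Leap years: 17 − 1 = 16.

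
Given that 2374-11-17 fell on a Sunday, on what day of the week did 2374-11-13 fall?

Wednesday

Count forward from the earlier date (November 13, 2374) to the later (November 17, 2374):
Within November 2374: 17 − 13 = 4 days.
4 mod 7 = 4, so 4 days before Sunday is Wednesday.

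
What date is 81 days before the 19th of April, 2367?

the 28th of January, 2367

Count 81 days before April 19, 2367:
January 2367: 31 − 28 = 3 days remain.
Then February 2367 (28), March (31): 28 + 31 = 59 days.
April 1–19, 2367: 19 days.
Total: 3 + 59 + 19 = 81 days.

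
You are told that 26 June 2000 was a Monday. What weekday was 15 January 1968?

Monday

Count forward from the earlier date (January 15, 1968) to the later (June 26, 2000):
From January 15, 1968 to January 15, 2000: 32 years, of which 8 contain a Feb 29 — 24×365 + 8×366 = 11688 days.
January 2000: 31 − 15 = 16 days remain.
Then February 2000 (29), March (31), April (30), May (31): 29 + 31 + 30 + 31 = 121 days.
June 1–26, 2000: 26 days.
Residual: 163 days.
Total: 11851 days.
11851 is a multiple of 7, so 15 January 1968 falls on the same weekday: Monday.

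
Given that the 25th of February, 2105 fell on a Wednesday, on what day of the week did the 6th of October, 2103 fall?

Saturday

Count forward from the earlier date (October 6, 2103) to the later (February 25, 2105):
Day-of-year of October 6, 2103: 279.
Day-of-year of February 25, 2105: 56.
2103 has 365 days, so 365 − 279 = 86 days remain in 2103.
Full years: 2104: 366. Sum = 366.
Total: 86 + 366 + 56 = 508 days.
508 mod 7 = 4, so 4 days before Wednesday is Saturday.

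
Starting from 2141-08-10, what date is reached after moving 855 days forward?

2143-12-13

Count 855 days after August 10, 2141:
Day-of-year of August 10, 2141: 222.
Day-of-year of December 13, 2143: 347.
2141 has 365 days, so 365 − 222 = 143 days remain in 2141.
Full years: 2142: 365. Sum = 365.
Total: 143 + 365 + 347 = 855 days.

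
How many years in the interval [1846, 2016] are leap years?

42

Years divisible by 4: 1848, 1852, …, 2016 — 43 in all.
Of these, 1900 is divisible by 100 but not 400, so not leap.
2000 is divisible by 400, so still leap.
Leap years: 43 − 1 = 42.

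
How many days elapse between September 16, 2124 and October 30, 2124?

44

September 2124: 30 − 16 = 14 days remain.
October 1–30, 2124: 30 days.
Total: 14 + 30 = 44 days.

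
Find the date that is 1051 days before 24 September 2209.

8 November 2206

Count 1051 days before September 24, 2209:
November 8, 2206 → November 8, 2207: 365 days.
November 8, 2207 → November 8, 2208: 366 days (2208 is a leap year).
November 2208: 30 − 8 = 22 days remain.
Then 9 full months totalling 274 days.
September 1–24, 2209: 24 days.
Residual: 320 days.
Total: 1051 days.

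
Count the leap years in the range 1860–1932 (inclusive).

Years divisible by 4: 1860, 1864, …, 1932 — 19 in all.
Of these, 1900 is divisible by 100 but not 400, so not leap.
Leap years: 19 − 1 = 18.

18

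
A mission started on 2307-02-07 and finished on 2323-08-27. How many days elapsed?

Day-of-year of February 7, 2307: 38.
Day-of-year of August 27, 2323: 239.
2307 has 365 days, so 365 − 38 = 327 days remain in 2307.
Full years 2308–2322: 11 common + 4 leap = 11×365 + 4×366 = 5479 days.
Total: 327 + 5479 + 239 = 6045 days.

6045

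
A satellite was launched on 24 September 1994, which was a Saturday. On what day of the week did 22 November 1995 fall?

September 1994: 30 − 24 = 6 days remain.
Then 13 full months totalling 396 days.
November 1–22, 1995: 22 days.
Total: 6 + 396 + 22 = 424 days.
424 mod 7 = 4, so 4 days after Saturday is Wednesday.

Wednesday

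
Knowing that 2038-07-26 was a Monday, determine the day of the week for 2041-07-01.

Monday

Day-of-year of July 26, 2038: 207.
Day-of-year of July 1, 2041: 182.
2038 has 365 days, so 365 − 207 = 158 days remain in 2038.
Full years: 2039: 365; 2040: 366. Sum = 731.
Total: 158 + 731 + 182 = 1071 days.
1071 is a multiple of 7, so 2041-07-01 falls on the same weekday: Monday.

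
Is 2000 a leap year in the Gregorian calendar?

Yes

2000 is a leap year (divisible by 400).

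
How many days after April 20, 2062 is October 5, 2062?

168

April 2062: 30 − 20 = 10 days remain.
Then May (31), June (30), July (31), August (31), September (30): 31 + 30 + 31 + 31 + 30 = 153 days.
October 1–5, 2062: 5 days.
Total: 10 + 153 + 5 = 168 days.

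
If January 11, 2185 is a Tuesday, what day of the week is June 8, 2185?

January 2185: 31 − 11 = 20 days remain.
Then February 2185 (28), March (31), April (30), May (31): 28 + 31 + 30 + 31 = 120 days.
June 1–8, 2185: 8 days.
Total: 20 + 120 + 8 = 148 days.
148 mod 7 = 1, so 1 day after Tuesday is Wednesday.

Wednesday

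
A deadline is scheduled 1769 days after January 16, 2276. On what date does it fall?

November 19, 2280

Count 1769 days after January 16, 2276:
January 16, 2276 → January 16, 2277: 366 days (2276 is a leap year).
January 16, 2277 → January 16, 2278: 365 days.
January 16, 2278 → January 16, 2279: 365 days.
January 16, 2279 → January 16, 2280: 365 days.
January 2280: 31 − 16 = 15 days remain.
Then 9 full months totalling 274 days.
November 1–19, 2280: 19 days.
Residual: 308 days.
Total: 1769 days.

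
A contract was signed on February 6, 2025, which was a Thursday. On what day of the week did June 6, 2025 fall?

Friday

February 2025: 28 − 6 = 22 days remain (2025 is not a leap year, so February has 28 days).
Then March (31), April (30), May (31): 31 + 30 + 31 = 92 days.
June 1–6, 2025: 6 days.
Total: 22 + 92 + 6 = 120 days.
120 mod 7 = 1, so 1 day after Thursday is Friday.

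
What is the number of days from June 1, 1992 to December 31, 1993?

578

Day-of-year of June 1, 1992: 153.
Day-of-year of December 31, 1993: 365.
1992 has 366 days, so 366 − 153 = 213 days remain in 1992.
Total: 213 + 365 = 578 days.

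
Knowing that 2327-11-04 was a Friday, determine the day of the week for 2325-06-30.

Count forward from the earlier date (June 30, 2325) to the later (November 4, 2327):
June 30, 2325 → June 30, 2326: 365 days.
June 30, 2326 → June 30, 2327: 365 days.
June 2327: 30 − 30 = 0 days remain.
Then July (31), August (31), September (30), October (31): 31 + 31 + 30 + 31 = 123 days.
November 1–4, 2327: 4 days.
Residual: 127 days.
Total: 857 days.
857 mod 7 = 3, so 3 days before Friday is Tuesday.

Tuesday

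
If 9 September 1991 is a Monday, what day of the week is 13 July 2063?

From September 9, 1991 to September 9, 2062: 71 years, of which 18 contain a Feb 29 — 53×365 + 18×366 = 25933 days.
(2000 is a leap year (divisible by 400).)
September 2062: 30 − 9 = 21 days remain.
Then 9 full months totalling 273 days.
July 1–13, 2063: 13 days.
Residual: 307 days.
Total: 26240 days.
26240 mod 7 = 4, so 4 days after Monday is Friday.

Friday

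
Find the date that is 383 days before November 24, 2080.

November 7, 2079

Count 383 days before November 24, 2080:
Day-of-year of November 7, 2079: 311.
Day-of-year of November 24, 2080: 329.
2079 has 365 days, so 365 − 311 = 54 days remain in 2079.
Total: 54 + 329 = 383 days.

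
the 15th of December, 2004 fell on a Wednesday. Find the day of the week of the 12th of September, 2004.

Sunday

Count forward from the earlier date (September 12, 2004) to the later (December 15, 2004):
September 2004: 30 − 12 = 18 days remain.
Then October (31), November (30): 31 + 30 = 61 days.
December 1–15, 2004: 15 days.
Total: 18 + 61 + 15 = 94 days.
94 mod 7 = 3, so 3 days before Wednesday is Sunday.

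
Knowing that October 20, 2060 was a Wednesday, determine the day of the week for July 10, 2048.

Count forward from the earlier date (July 10, 2048) to the later (October 20, 2060):
Day-of-year of July 10, 2048: 192.
Day-of-year of October 20, 2060: 294.
2048 has 366 days, so 366 − 192 = 174 days remain in 2048.
Full years 2049–2059: 9 common + 2 leap = 9×365 + 2×366 = 4017 days.
Total: 174 + 4017 + 294 = 4485 days.
4485 mod 7 = 5, so 5 days before Wednesday is Friday.

Friday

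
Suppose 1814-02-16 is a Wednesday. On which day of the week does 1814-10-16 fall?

February 1814: 28 − 16 = 12 days remain (1814 is not a leap year, so February has 28 days).
Then March (31), April (30), May (31), June (30), July (31), August (31), September (30): 31 + 30 + 31 + 30 + 31 + 31 + 30 = 214 days.
October 1–16, 1814: 16 days.
Total: 12 + 214 + 16 = 242 days.
242 mod 7 = 4, so 4 days after Wednesday is Sunday.

Sunday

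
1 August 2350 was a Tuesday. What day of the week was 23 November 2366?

Wednesday

Day-of-year of August 1, 2350: 213.
Day-of-year of November 23, 2366: 327.
2350 has 365 days, so 365 − 213 = 152 days remain in 2350.
Full years 2351–2365: 11 common + 4 leap = 11×365 + 4×366 = 5479 days.
Total: 152 + 5479 + 327 = 5958 days.
5958 mod 7 = 1, so 1 day after Tuesday is Wednesday.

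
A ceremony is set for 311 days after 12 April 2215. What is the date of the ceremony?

17 February 2216

Count 311 days after April 12, 2215:
Day-of-year of April 12, 2215: 102.
Day-of-year of February 17, 2216: 48.
2215 has 365 days, so 365 − 102 = 263 days remain in 2215.
Total: 263 + 48 = 311 days.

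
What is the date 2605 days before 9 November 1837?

22 September 1830

Count 2605 days before November 9, 1837:
From September 22, 1830 to September 22, 1837: 7 years, of which 2 contain a Feb 29 — 5×365 + 2×366 = 2557 days.
September 1837: 30 − 22 = 8 days remain.
Then October (31): 31 days.
November 1–9, 1837: 9 days.
Residual: 48 days.
Total: 2605 days.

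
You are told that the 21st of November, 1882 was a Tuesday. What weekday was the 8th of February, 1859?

Count forward from the earlier date (February 8, 1859) to the later (November 21, 1882):
From February 8, 1859 to February 8, 1882: 23 years, of which 6 contain a Feb 29 — 17×365 + 6×366 = 8401 days.
February 1882: 28 − 8 = 20 days remain (1882 is not a leap year, so February has 28 days).
Then March (31), April (30), May (31), June (30), July (31), August (31), September (30), October (31): 31 + 30 + 31 + 30 + 31 + 31 + 30 + 31 = 245 days.
November 1–21, 1882: 21 days.
Residual: 286 days.
Total: 8687 days.
8687 is a multiple of 7, so the 8th of February, 1859 falls on the same weekday: Tuesday.

Tuesday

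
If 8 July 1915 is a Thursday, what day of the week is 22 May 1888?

Tuesday

Count forward from the earlier date (May 22, 1888) to the later (July 8, 1915):
From May 22, 1888 to May 22, 1915: 27 years, of which 5 contain a Feb 29 — 22×365 + 5×366 = 9860 days.
(1900 is not a leap year (divisible by 100 but not 400).)
May 1915: 31 − 22 = 9 days remain.
Then June (30): 30 days.
July 1–8, 1915: 8 days.
Residual: 47 days.
Total: 9907 days.
9907 mod 7 = 2, so 2 days before Thursday is Tuesday.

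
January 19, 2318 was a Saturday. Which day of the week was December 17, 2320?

Friday

January 19, 2318 → January 19, 2319: 365 days.
January 19, 2319 → January 19, 2320: 365 days.
January 2320: 31 − 19 = 12 days remain.
Then 10 full months totalling 304 days.
December 1–17, 2320: 17 days.
Residual: 333 days.
Total: 1063 days.
1063 mod 7 = 6, so 6 days after Saturday is Friday.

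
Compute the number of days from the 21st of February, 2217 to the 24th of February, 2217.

Within February 2217: 24 − 21 = 3 days.

3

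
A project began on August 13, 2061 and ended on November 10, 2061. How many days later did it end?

August 2061: 31 − 13 = 18 days remain.
Then September (30), October (31): 30 + 31 = 61 days.
November 1–10, 2061: 10 days.
Total: 18 + 61 + 10 = 89 days.

89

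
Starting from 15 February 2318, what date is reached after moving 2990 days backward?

9 December 2309

Count 2990 days before February 15, 2318:
Day-of-year of December 9, 2309: 343.
Day-of-year of February 15, 2318: 46.
2309 has 365 days, so 365 − 343 = 22 days remain in 2309.
Full years 2310–2317: 6 common + 2 leap = 6×365 + 2×366 = 2922 days.
Total: 22 + 2922 + 46 = 2990 days.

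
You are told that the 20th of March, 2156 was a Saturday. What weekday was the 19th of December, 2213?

Sunday

From March 20, 2156 to March 20, 2213: 57 years, of which 13 contain a Feb 29 — 44×365 + 13×366 = 20818 days.
(2200 is not a leap year (divisible by 100 but not 400).)
March 2213: 31 − 20 = 11 days remain.
Then April (30), May (31), June (30), July (31), August (31), September (30), October (31), November (30): 30 + 31 + 30 + 31 + 31 + 30 + 31 + 30 = 244 days.
December 1–19, 2213: 19 days.
Residual: 274 days.
Total: 21092 days.
21092 mod 7 = 1, so 1 day after Saturday is Sunday.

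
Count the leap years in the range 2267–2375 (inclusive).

Years divisible by 4: 2268, 2272, …, 2372 — 27 in all.
Of these, 2300 is divisible by 100 but not 400, so not leap.
Leap years: 27 − 1 = 26.

26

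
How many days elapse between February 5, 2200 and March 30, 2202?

February 2200: 28 − 5 = 23 days remain (2200 is not a leap year (divisible by 100 but not 400), so February has 28 days).
Then 24 full months totalling 730 days.
March 1–30, 2202: 30 days.
Total: 23 + 730 + 30 = 783 days.

783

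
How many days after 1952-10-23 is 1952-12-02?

40

October 1952: 31 − 23 = 8 days remain.
Then November (30): 30 days.
December 1–2, 1952: 2 days.
Total: 8 + 30 + 2 = 40 days.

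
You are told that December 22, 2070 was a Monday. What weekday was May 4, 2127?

Sunday

From December 22, 2070 to December 22, 2126: 56 years, of which 13 contain a Feb 29 — 43×365 + 13×366 = 20453 days.
(2100 is not a leap year (divisible by 100 but not 400).)
December 2126: 31 − 22 = 9 days remain.
Then January (31), February 2127 (28), March (31), April (30): 31 + 28 + 31 + 30 = 120 days.
May 1–4, 2127: 4 days.
Residual: 133 days.
Total: 20586 days.
20586 mod 7 = 6, so 6 days after Monday is Sunday.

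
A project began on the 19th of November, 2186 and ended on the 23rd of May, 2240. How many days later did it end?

From November 19, 2186 to November 19, 2239: 53 years, of which 12 contain a Feb 29 — 41×365 + 12×366 = 19357 days.
(2200 is not a leap year (divisible by 100 but not 400).)
November 2239: 30 − 19 = 11 days remain.
Then December (31), January (31), February 2240 (29), March (31), April (30): 31 + 31 + 29 + 31 + 30 = 152 days.
May 1–23, 2240: 23 days.
Residual: 186 days.
Total: 19543 days.

19543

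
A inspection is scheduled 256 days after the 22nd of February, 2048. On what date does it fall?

the 4th of November, 2048

Count 256 days after February 22, 2048:
February 2048: 29 − 22 = 7 days remain (2048 is a leap year, so February has 29 days).
Then March (31), April (30), May (31), June (30), July (31), August (31), September (30), October (31): 31 + 30 + 31 + 30 + 31 + 31 + 30 + 31 = 245 days.
November 1–4, 2048: 4 days.
Total: 7 + 245 + 4 = 256 days.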